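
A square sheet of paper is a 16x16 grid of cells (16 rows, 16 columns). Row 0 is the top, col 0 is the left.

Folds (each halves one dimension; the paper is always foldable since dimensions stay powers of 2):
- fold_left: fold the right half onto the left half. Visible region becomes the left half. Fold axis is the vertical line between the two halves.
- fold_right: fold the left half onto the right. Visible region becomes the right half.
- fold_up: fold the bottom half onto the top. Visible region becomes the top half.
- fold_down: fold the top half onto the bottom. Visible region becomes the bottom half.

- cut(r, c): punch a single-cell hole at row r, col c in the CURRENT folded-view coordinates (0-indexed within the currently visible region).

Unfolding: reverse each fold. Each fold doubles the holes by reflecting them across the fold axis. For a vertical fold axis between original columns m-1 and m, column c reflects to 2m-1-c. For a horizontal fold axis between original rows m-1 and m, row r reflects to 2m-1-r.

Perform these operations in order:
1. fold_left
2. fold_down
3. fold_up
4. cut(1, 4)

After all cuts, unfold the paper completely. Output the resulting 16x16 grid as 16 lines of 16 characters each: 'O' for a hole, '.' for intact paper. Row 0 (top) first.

Op 1 fold_left: fold axis v@8; visible region now rows[0,16) x cols[0,8) = 16x8
Op 2 fold_down: fold axis h@8; visible region now rows[8,16) x cols[0,8) = 8x8
Op 3 fold_up: fold axis h@12; visible region now rows[8,12) x cols[0,8) = 4x8
Op 4 cut(1, 4): punch at orig (9,4); cuts so far [(9, 4)]; region rows[8,12) x cols[0,8) = 4x8
Unfold 1 (reflect across h@12): 2 holes -> [(9, 4), (14, 4)]
Unfold 2 (reflect across h@8): 4 holes -> [(1, 4), (6, 4), (9, 4), (14, 4)]
Unfold 3 (reflect across v@8): 8 holes -> [(1, 4), (1, 11), (6, 4), (6, 11), (9, 4), (9, 11), (14, 4), (14, 11)]

Answer: ................
....O......O....
................
................
................
................
....O......O....
................
................
....O......O....
................
................
................
................
....O......O....
................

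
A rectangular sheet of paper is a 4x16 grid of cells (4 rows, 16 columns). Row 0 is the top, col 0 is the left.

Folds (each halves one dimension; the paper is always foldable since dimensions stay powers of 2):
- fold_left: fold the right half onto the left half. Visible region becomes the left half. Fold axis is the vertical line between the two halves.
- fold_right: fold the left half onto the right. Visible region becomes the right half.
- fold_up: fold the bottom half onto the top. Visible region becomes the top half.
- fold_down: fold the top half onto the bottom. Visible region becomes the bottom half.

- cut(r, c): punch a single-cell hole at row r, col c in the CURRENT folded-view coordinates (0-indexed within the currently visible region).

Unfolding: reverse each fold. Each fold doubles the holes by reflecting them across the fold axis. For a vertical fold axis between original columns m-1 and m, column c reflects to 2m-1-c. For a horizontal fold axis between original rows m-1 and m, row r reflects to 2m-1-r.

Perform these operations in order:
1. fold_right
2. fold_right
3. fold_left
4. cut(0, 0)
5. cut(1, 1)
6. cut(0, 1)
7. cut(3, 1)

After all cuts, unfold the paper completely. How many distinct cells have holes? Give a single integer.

Answer: 32

Derivation:
Op 1 fold_right: fold axis v@8; visible region now rows[0,4) x cols[8,16) = 4x8
Op 2 fold_right: fold axis v@12; visible region now rows[0,4) x cols[12,16) = 4x4
Op 3 fold_left: fold axis v@14; visible region now rows[0,4) x cols[12,14) = 4x2
Op 4 cut(0, 0): punch at orig (0,12); cuts so far [(0, 12)]; region rows[0,4) x cols[12,14) = 4x2
Op 5 cut(1, 1): punch at orig (1,13); cuts so far [(0, 12), (1, 13)]; region rows[0,4) x cols[12,14) = 4x2
Op 6 cut(0, 1): punch at orig (0,13); cuts so far [(0, 12), (0, 13), (1, 13)]; region rows[0,4) x cols[12,14) = 4x2
Op 7 cut(3, 1): punch at orig (3,13); cuts so far [(0, 12), (0, 13), (1, 13), (3, 13)]; region rows[0,4) x cols[12,14) = 4x2
Unfold 1 (reflect across v@14): 8 holes -> [(0, 12), (0, 13), (0, 14), (0, 15), (1, 13), (1, 14), (3, 13), (3, 14)]
Unfold 2 (reflect across v@12): 16 holes -> [(0, 8), (0, 9), (0, 10), (0, 11), (0, 12), (0, 13), (0, 14), (0, 15), (1, 9), (1, 10), (1, 13), (1, 14), (3, 9), (3, 10), (3, 13), (3, 14)]
Unfold 3 (reflect across v@8): 32 holes -> [(0, 0), (0, 1), (0, 2), (0, 3), (0, 4), (0, 5), (0, 6), (0, 7), (0, 8), (0, 9), (0, 10), (0, 11), (0, 12), (0, 13), (0, 14), (0, 15), (1, 1), (1, 2), (1, 5), (1, 6), (1, 9), (1, 10), (1, 13), (1, 14), (3, 1), (3, 2), (3, 5), (3, 6), (3, 9), (3, 10), (3, 13), (3, 14)]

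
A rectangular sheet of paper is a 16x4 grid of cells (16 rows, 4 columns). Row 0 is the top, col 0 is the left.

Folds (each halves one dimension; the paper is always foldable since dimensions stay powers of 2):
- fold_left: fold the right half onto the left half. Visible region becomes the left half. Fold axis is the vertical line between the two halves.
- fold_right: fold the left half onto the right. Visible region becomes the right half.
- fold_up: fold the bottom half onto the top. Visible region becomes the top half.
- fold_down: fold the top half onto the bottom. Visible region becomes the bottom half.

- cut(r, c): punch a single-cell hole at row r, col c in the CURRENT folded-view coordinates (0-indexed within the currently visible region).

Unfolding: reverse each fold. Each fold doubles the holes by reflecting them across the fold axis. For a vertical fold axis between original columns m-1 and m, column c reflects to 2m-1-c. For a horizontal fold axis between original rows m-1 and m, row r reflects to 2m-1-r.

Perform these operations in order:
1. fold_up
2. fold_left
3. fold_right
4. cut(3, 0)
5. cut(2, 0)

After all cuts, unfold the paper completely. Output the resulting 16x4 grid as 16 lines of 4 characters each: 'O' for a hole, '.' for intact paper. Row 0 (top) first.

Op 1 fold_up: fold axis h@8; visible region now rows[0,8) x cols[0,4) = 8x4
Op 2 fold_left: fold axis v@2; visible region now rows[0,8) x cols[0,2) = 8x2
Op 3 fold_right: fold axis v@1; visible region now rows[0,8) x cols[1,2) = 8x1
Op 4 cut(3, 0): punch at orig (3,1); cuts so far [(3, 1)]; region rows[0,8) x cols[1,2) = 8x1
Op 5 cut(2, 0): punch at orig (2,1); cuts so far [(2, 1), (3, 1)]; region rows[0,8) x cols[1,2) = 8x1
Unfold 1 (reflect across v@1): 4 holes -> [(2, 0), (2, 1), (3, 0), (3, 1)]
Unfold 2 (reflect across v@2): 8 holes -> [(2, 0), (2, 1), (2, 2), (2, 3), (3, 0), (3, 1), (3, 2), (3, 3)]
Unfold 3 (reflect across h@8): 16 holes -> [(2, 0), (2, 1), (2, 2), (2, 3), (3, 0), (3, 1), (3, 2), (3, 3), (12, 0), (12, 1), (12, 2), (12, 3), (13, 0), (13, 1), (13, 2), (13, 3)]

Answer: ....
....
OOOO
OOOO
....
....
....
....
....
....
....
....
OOOO
OOOO
....
....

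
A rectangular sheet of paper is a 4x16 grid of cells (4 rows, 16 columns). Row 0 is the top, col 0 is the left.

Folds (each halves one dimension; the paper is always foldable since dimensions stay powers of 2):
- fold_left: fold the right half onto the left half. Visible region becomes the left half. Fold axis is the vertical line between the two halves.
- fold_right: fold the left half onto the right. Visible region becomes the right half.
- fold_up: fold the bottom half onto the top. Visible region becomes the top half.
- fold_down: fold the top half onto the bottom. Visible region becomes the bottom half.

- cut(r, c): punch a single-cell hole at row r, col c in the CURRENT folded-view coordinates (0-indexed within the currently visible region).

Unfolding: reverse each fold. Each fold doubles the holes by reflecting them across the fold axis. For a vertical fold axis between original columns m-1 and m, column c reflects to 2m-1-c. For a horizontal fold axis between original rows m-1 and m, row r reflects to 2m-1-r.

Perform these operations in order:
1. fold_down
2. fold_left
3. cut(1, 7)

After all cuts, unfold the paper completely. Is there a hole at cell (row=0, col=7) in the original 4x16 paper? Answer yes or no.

Answer: yes

Derivation:
Op 1 fold_down: fold axis h@2; visible region now rows[2,4) x cols[0,16) = 2x16
Op 2 fold_left: fold axis v@8; visible region now rows[2,4) x cols[0,8) = 2x8
Op 3 cut(1, 7): punch at orig (3,7); cuts so far [(3, 7)]; region rows[2,4) x cols[0,8) = 2x8
Unfold 1 (reflect across v@8): 2 holes -> [(3, 7), (3, 8)]
Unfold 2 (reflect across h@2): 4 holes -> [(0, 7), (0, 8), (3, 7), (3, 8)]
Holes: [(0, 7), (0, 8), (3, 7), (3, 8)]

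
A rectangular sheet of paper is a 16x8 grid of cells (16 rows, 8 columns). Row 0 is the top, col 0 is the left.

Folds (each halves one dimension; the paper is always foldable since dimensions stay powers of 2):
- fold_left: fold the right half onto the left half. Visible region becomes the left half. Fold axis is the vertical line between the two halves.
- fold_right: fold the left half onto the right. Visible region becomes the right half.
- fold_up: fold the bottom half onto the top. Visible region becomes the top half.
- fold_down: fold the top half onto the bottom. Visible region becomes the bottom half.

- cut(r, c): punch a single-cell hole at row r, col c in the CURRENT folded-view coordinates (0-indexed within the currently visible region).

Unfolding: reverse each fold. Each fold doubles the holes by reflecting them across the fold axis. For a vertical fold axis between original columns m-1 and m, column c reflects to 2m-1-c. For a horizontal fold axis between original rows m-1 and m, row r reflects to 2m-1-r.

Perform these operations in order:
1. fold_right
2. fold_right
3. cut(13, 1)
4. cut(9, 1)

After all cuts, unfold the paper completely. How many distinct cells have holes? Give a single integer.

Op 1 fold_right: fold axis v@4; visible region now rows[0,16) x cols[4,8) = 16x4
Op 2 fold_right: fold axis v@6; visible region now rows[0,16) x cols[6,8) = 16x2
Op 3 cut(13, 1): punch at orig (13,7); cuts so far [(13, 7)]; region rows[0,16) x cols[6,8) = 16x2
Op 4 cut(9, 1): punch at orig (9,7); cuts so far [(9, 7), (13, 7)]; region rows[0,16) x cols[6,8) = 16x2
Unfold 1 (reflect across v@6): 4 holes -> [(9, 4), (9, 7), (13, 4), (13, 7)]
Unfold 2 (reflect across v@4): 8 holes -> [(9, 0), (9, 3), (9, 4), (9, 7), (13, 0), (13, 3), (13, 4), (13, 7)]

Answer: 8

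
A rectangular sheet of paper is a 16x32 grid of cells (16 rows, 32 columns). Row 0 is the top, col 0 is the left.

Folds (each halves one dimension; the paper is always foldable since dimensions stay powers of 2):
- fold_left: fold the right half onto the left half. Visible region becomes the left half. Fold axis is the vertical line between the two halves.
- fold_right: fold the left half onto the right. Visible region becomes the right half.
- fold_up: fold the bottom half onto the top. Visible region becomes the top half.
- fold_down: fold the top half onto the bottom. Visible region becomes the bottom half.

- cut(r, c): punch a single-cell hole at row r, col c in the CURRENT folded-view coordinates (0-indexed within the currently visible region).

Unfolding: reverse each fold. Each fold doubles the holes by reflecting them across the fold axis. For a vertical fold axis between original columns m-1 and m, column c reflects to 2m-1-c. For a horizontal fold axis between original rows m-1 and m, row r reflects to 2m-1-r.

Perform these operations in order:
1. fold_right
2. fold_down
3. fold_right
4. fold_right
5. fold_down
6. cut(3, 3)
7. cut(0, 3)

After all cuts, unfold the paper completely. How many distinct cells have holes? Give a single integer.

Answer: 64

Derivation:
Op 1 fold_right: fold axis v@16; visible region now rows[0,16) x cols[16,32) = 16x16
Op 2 fold_down: fold axis h@8; visible region now rows[8,16) x cols[16,32) = 8x16
Op 3 fold_right: fold axis v@24; visible region now rows[8,16) x cols[24,32) = 8x8
Op 4 fold_right: fold axis v@28; visible region now rows[8,16) x cols[28,32) = 8x4
Op 5 fold_down: fold axis h@12; visible region now rows[12,16) x cols[28,32) = 4x4
Op 6 cut(3, 3): punch at orig (15,31); cuts so far [(15, 31)]; region rows[12,16) x cols[28,32) = 4x4
Op 7 cut(0, 3): punch at orig (12,31); cuts so far [(12, 31), (15, 31)]; region rows[12,16) x cols[28,32) = 4x4
Unfold 1 (reflect across h@12): 4 holes -> [(8, 31), (11, 31), (12, 31), (15, 31)]
Unfold 2 (reflect across v@28): 8 holes -> [(8, 24), (8, 31), (11, 24), (11, 31), (12, 24), (12, 31), (15, 24), (15, 31)]
Unfold 3 (reflect across v@24): 16 holes -> [(8, 16), (8, 23), (8, 24), (8, 31), (11, 16), (11, 23), (11, 24), (11, 31), (12, 16), (12, 23), (12, 24), (12, 31), (15, 16), (15, 23), (15, 24), (15, 31)]
Unfold 4 (reflect across h@8): 32 holes -> [(0, 16), (0, 23), (0, 24), (0, 31), (3, 16), (3, 23), (3, 24), (3, 31), (4, 16), (4, 23), (4, 24), (4, 31), (7, 16), (7, 23), (7, 24), (7, 31), (8, 16), (8, 23), (8, 24), (8, 31), (11, 16), (11, 23), (11, 24), (11, 31), (12, 16), (12, 23), (12, 24), (12, 31), (15, 16), (15, 23), (15, 24), (15, 31)]
Unfold 5 (reflect across v@16): 64 holes -> [(0, 0), (0, 7), (0, 8), (0, 15), (0, 16), (0, 23), (0, 24), (0, 31), (3, 0), (3, 7), (3, 8), (3, 15), (3, 16), (3, 23), (3, 24), (3, 31), (4, 0), (4, 7), (4, 8), (4, 15), (4, 16), (4, 23), (4, 24), (4, 31), (7, 0), (7, 7), (7, 8), (7, 15), (7, 16), (7, 23), (7, 24), (7, 31), (8, 0), (8, 7), (8, 8), (8, 15), (8, 16), (8, 23), (8, 24), (8, 31), (11, 0), (11, 7), (11, 8), (11, 15), (11, 16), (11, 23), (11, 24), (11, 31), (12, 0), (12, 7), (12, 8), (12, 15), (12, 16), (12, 23), (12, 24), (12, 31), (15, 0), (15, 7), (15, 8), (15, 15), (15, 16), (15, 23), (15, 24), (15, 31)]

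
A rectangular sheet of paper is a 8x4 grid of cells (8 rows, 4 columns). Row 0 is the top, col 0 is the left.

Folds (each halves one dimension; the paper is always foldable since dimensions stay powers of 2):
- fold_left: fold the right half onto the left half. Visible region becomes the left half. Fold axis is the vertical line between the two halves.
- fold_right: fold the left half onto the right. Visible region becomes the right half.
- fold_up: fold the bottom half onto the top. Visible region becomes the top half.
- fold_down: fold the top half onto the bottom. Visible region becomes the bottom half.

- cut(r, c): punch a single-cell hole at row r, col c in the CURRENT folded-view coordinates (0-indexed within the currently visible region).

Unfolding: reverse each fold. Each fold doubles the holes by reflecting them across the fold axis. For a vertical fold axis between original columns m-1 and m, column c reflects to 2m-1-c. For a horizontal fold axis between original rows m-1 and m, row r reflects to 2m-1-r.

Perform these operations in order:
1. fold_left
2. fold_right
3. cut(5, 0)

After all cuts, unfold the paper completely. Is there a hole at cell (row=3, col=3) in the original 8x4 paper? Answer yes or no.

Op 1 fold_left: fold axis v@2; visible region now rows[0,8) x cols[0,2) = 8x2
Op 2 fold_right: fold axis v@1; visible region now rows[0,8) x cols[1,2) = 8x1
Op 3 cut(5, 0): punch at orig (5,1); cuts so far [(5, 1)]; region rows[0,8) x cols[1,2) = 8x1
Unfold 1 (reflect across v@1): 2 holes -> [(5, 0), (5, 1)]
Unfold 2 (reflect across v@2): 4 holes -> [(5, 0), (5, 1), (5, 2), (5, 3)]
Holes: [(5, 0), (5, 1), (5, 2), (5, 3)]

Answer: no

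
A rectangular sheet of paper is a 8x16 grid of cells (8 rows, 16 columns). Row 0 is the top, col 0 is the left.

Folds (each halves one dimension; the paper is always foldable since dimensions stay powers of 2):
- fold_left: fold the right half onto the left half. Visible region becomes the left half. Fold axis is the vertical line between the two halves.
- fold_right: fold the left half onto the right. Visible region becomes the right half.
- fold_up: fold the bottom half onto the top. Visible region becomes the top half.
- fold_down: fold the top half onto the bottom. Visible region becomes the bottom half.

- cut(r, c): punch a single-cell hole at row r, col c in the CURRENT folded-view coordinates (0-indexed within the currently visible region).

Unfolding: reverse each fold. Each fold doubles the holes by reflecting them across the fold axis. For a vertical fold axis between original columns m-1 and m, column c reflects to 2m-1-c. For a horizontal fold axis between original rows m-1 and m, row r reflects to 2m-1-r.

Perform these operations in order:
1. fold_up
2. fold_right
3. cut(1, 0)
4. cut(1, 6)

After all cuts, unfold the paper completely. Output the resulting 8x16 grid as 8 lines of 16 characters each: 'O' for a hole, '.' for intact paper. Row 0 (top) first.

Op 1 fold_up: fold axis h@4; visible region now rows[0,4) x cols[0,16) = 4x16
Op 2 fold_right: fold axis v@8; visible region now rows[0,4) x cols[8,16) = 4x8
Op 3 cut(1, 0): punch at orig (1,8); cuts so far [(1, 8)]; region rows[0,4) x cols[8,16) = 4x8
Op 4 cut(1, 6): punch at orig (1,14); cuts so far [(1, 8), (1, 14)]; region rows[0,4) x cols[8,16) = 4x8
Unfold 1 (reflect across v@8): 4 holes -> [(1, 1), (1, 7), (1, 8), (1, 14)]
Unfold 2 (reflect across h@4): 8 holes -> [(1, 1), (1, 7), (1, 8), (1, 14), (6, 1), (6, 7), (6, 8), (6, 14)]

Answer: ................
.O.....OO.....O.
................
................
................
................
.O.....OO.....O.
................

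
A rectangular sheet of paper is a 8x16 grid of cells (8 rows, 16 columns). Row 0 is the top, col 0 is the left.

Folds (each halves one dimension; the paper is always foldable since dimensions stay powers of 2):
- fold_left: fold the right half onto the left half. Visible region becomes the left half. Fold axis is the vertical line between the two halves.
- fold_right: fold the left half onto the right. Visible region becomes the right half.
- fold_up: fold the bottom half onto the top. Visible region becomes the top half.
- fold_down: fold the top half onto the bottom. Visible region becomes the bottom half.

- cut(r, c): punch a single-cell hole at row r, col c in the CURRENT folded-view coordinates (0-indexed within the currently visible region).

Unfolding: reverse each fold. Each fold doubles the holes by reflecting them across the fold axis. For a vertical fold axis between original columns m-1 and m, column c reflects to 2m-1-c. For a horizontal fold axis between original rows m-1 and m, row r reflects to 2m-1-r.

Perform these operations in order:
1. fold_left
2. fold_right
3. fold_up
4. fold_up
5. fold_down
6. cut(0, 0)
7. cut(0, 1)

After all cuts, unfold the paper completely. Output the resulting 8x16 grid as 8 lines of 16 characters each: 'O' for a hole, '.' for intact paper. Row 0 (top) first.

Answer: ..OOOO....OOOO..
..OOOO....OOOO..
..OOOO....OOOO..
..OOOO....OOOO..
..OOOO....OOOO..
..OOOO....OOOO..
..OOOO....OOOO..
..OOOO....OOOO..

Derivation:
Op 1 fold_left: fold axis v@8; visible region now rows[0,8) x cols[0,8) = 8x8
Op 2 fold_right: fold axis v@4; visible region now rows[0,8) x cols[4,8) = 8x4
Op 3 fold_up: fold axis h@4; visible region now rows[0,4) x cols[4,8) = 4x4
Op 4 fold_up: fold axis h@2; visible region now rows[0,2) x cols[4,8) = 2x4
Op 5 fold_down: fold axis h@1; visible region now rows[1,2) x cols[4,8) = 1x4
Op 6 cut(0, 0): punch at orig (1,4); cuts so far [(1, 4)]; region rows[1,2) x cols[4,8) = 1x4
Op 7 cut(0, 1): punch at orig (1,5); cuts so far [(1, 4), (1, 5)]; region rows[1,2) x cols[4,8) = 1x4
Unfold 1 (reflect across h@1): 4 holes -> [(0, 4), (0, 5), (1, 4), (1, 5)]
Unfold 2 (reflect across h@2): 8 holes -> [(0, 4), (0, 5), (1, 4), (1, 5), (2, 4), (2, 5), (3, 4), (3, 5)]
Unfold 3 (reflect across h@4): 16 holes -> [(0, 4), (0, 5), (1, 4), (1, 5), (2, 4), (2, 5), (3, 4), (3, 5), (4, 4), (4, 5), (5, 4), (5, 5), (6, 4), (6, 5), (7, 4), (7, 5)]
Unfold 4 (reflect across v@4): 32 holes -> [(0, 2), (0, 3), (0, 4), (0, 5), (1, 2), (1, 3), (1, 4), (1, 5), (2, 2), (2, 3), (2, 4), (2, 5), (3, 2), (3, 3), (3, 4), (3, 5), (4, 2), (4, 3), (4, 4), (4, 5), (5, 2), (5, 3), (5, 4), (5, 5), (6, 2), (6, 3), (6, 4), (6, 5), (7, 2), (7, 3), (7, 4), (7, 5)]
Unfold 5 (reflect across v@8): 64 holes -> [(0, 2), (0, 3), (0, 4), (0, 5), (0, 10), (0, 11), (0, 12), (0, 13), (1, 2), (1, 3), (1, 4), (1, 5), (1, 10), (1, 11), (1, 12), (1, 13), (2, 2), (2, 3), (2, 4), (2, 5), (2, 10), (2, 11), (2, 12), (2, 13), (3, 2), (3, 3), (3, 4), (3, 5), (3, 10), (3, 11), (3, 12), (3, 13), (4, 2), (4, 3), (4, 4), (4, 5), (4, 10), (4, 11), (4, 12), (4, 13), (5, 2), (5, 3), (5, 4), (5, 5), (5, 10), (5, 11), (5, 12), (5, 13), (6, 2), (6, 3), (6, 4), (6, 5), (6, 10), (6, 11), (6, 12), (6, 13), (7, 2), (7, 3), (7, 4), (7, 5), (7, 10), (7, 11), (7, 12), (7, 13)]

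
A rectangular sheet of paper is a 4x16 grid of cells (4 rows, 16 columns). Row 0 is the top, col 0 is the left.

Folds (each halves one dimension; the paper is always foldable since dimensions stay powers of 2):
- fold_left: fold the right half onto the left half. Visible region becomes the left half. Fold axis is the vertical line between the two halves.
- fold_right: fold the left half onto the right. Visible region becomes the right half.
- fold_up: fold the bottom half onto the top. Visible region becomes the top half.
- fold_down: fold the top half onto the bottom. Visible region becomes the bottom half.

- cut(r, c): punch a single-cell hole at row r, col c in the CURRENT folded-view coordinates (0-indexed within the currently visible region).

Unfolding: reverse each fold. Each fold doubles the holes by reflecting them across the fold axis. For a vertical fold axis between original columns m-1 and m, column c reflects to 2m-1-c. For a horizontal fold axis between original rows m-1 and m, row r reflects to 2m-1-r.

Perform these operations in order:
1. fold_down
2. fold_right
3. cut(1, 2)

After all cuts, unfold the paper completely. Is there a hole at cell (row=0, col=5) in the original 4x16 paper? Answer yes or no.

Answer: yes

Derivation:
Op 1 fold_down: fold axis h@2; visible region now rows[2,4) x cols[0,16) = 2x16
Op 2 fold_right: fold axis v@8; visible region now rows[2,4) x cols[8,16) = 2x8
Op 3 cut(1, 2): punch at orig (3,10); cuts so far [(3, 10)]; region rows[2,4) x cols[8,16) = 2x8
Unfold 1 (reflect across v@8): 2 holes -> [(3, 5), (3, 10)]
Unfold 2 (reflect across h@2): 4 holes -> [(0, 5), (0, 10), (3, 5), (3, 10)]
Holes: [(0, 5), (0, 10), (3, 5), (3, 10)]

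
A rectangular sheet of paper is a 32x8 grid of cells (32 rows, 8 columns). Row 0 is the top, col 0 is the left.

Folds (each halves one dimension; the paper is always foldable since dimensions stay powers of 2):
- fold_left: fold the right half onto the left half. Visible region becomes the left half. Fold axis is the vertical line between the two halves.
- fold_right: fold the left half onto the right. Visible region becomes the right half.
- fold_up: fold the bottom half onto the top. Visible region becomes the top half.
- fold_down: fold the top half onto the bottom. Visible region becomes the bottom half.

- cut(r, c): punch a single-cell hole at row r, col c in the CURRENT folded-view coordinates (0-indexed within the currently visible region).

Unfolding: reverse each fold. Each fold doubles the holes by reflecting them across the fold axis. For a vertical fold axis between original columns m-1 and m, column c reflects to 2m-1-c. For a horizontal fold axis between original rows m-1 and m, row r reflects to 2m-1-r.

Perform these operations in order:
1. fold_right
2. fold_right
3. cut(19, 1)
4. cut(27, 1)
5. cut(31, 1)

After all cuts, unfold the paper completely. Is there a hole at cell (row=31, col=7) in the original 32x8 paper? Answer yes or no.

Answer: yes

Derivation:
Op 1 fold_right: fold axis v@4; visible region now rows[0,32) x cols[4,8) = 32x4
Op 2 fold_right: fold axis v@6; visible region now rows[0,32) x cols[6,8) = 32x2
Op 3 cut(19, 1): punch at orig (19,7); cuts so far [(19, 7)]; region rows[0,32) x cols[6,8) = 32x2
Op 4 cut(27, 1): punch at orig (27,7); cuts so far [(19, 7), (27, 7)]; region rows[0,32) x cols[6,8) = 32x2
Op 5 cut(31, 1): punch at orig (31,7); cuts so far [(19, 7), (27, 7), (31, 7)]; region rows[0,32) x cols[6,8) = 32x2
Unfold 1 (reflect across v@6): 6 holes -> [(19, 4), (19, 7), (27, 4), (27, 7), (31, 4), (31, 7)]
Unfold 2 (reflect across v@4): 12 holes -> [(19, 0), (19, 3), (19, 4), (19, 7), (27, 0), (27, 3), (27, 4), (27, 7), (31, 0), (31, 3), (31, 4), (31, 7)]
Holes: [(19, 0), (19, 3), (19, 4), (19, 7), (27, 0), (27, 3), (27, 4), (27, 7), (31, 0), (31, 3), (31, 4), (31, 7)]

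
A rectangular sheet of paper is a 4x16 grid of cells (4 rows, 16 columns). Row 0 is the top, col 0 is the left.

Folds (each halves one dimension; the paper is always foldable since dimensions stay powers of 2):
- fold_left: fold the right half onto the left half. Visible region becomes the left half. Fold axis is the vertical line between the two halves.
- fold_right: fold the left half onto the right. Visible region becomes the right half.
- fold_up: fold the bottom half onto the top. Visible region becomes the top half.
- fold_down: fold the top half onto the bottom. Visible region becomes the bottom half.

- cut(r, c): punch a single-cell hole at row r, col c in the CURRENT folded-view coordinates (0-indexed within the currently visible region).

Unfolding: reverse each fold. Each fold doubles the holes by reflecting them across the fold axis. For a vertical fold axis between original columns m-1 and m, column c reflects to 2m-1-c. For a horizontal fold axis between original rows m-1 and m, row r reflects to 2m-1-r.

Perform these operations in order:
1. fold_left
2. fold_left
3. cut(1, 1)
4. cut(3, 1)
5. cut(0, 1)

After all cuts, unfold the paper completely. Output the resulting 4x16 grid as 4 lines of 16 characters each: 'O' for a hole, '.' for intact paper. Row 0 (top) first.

Answer: .O....O..O....O.
.O....O..O....O.
................
.O....O..O....O.

Derivation:
Op 1 fold_left: fold axis v@8; visible region now rows[0,4) x cols[0,8) = 4x8
Op 2 fold_left: fold axis v@4; visible region now rows[0,4) x cols[0,4) = 4x4
Op 3 cut(1, 1): punch at orig (1,1); cuts so far [(1, 1)]; region rows[0,4) x cols[0,4) = 4x4
Op 4 cut(3, 1): punch at orig (3,1); cuts so far [(1, 1), (3, 1)]; region rows[0,4) x cols[0,4) = 4x4
Op 5 cut(0, 1): punch at orig (0,1); cuts so far [(0, 1), (1, 1), (3, 1)]; region rows[0,4) x cols[0,4) = 4x4
Unfold 1 (reflect across v@4): 6 holes -> [(0, 1), (0, 6), (1, 1), (1, 6), (3, 1), (3, 6)]
Unfold 2 (reflect across v@8): 12 holes -> [(0, 1), (0, 6), (0, 9), (0, 14), (1, 1), (1, 6), (1, 9), (1, 14), (3, 1), (3, 6), (3, 9), (3, 14)]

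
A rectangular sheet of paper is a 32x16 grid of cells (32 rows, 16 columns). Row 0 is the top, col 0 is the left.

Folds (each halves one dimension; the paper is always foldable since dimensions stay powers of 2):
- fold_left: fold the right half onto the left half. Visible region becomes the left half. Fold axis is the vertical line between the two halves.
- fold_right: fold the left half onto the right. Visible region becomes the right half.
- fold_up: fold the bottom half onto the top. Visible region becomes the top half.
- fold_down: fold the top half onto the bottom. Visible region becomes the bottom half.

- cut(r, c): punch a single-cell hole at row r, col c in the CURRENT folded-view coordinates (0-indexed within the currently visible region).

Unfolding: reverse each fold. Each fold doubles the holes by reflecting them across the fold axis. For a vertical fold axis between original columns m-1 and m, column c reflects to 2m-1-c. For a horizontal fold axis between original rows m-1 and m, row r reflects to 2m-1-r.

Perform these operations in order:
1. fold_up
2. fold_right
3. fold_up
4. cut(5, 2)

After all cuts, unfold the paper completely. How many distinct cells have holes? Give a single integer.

Op 1 fold_up: fold axis h@16; visible region now rows[0,16) x cols[0,16) = 16x16
Op 2 fold_right: fold axis v@8; visible region now rows[0,16) x cols[8,16) = 16x8
Op 3 fold_up: fold axis h@8; visible region now rows[0,8) x cols[8,16) = 8x8
Op 4 cut(5, 2): punch at orig (5,10); cuts so far [(5, 10)]; region rows[0,8) x cols[8,16) = 8x8
Unfold 1 (reflect across h@8): 2 holes -> [(5, 10), (10, 10)]
Unfold 2 (reflect across v@8): 4 holes -> [(5, 5), (5, 10), (10, 5), (10, 10)]
Unfold 3 (reflect across h@16): 8 holes -> [(5, 5), (5, 10), (10, 5), (10, 10), (21, 5), (21, 10), (26, 5), (26, 10)]

Answer: 8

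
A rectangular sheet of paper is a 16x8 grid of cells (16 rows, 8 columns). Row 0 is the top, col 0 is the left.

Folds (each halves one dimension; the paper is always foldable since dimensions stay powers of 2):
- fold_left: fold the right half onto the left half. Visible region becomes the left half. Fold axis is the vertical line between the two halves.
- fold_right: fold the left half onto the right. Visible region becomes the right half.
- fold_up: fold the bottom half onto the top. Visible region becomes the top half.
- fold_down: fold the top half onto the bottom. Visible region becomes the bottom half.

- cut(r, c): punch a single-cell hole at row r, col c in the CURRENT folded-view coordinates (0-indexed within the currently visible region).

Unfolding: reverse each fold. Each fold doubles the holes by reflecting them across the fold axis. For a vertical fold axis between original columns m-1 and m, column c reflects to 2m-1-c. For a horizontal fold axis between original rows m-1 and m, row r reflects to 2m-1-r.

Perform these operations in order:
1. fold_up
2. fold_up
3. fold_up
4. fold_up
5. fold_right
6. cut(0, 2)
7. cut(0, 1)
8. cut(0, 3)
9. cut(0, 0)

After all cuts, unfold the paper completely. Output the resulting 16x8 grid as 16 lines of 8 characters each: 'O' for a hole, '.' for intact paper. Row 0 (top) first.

Op 1 fold_up: fold axis h@8; visible region now rows[0,8) x cols[0,8) = 8x8
Op 2 fold_up: fold axis h@4; visible region now rows[0,4) x cols[0,8) = 4x8
Op 3 fold_up: fold axis h@2; visible region now rows[0,2) x cols[0,8) = 2x8
Op 4 fold_up: fold axis h@1; visible region now rows[0,1) x cols[0,8) = 1x8
Op 5 fold_right: fold axis v@4; visible region now rows[0,1) x cols[4,8) = 1x4
Op 6 cut(0, 2): punch at orig (0,6); cuts so far [(0, 6)]; region rows[0,1) x cols[4,8) = 1x4
Op 7 cut(0, 1): punch at orig (0,5); cuts so far [(0, 5), (0, 6)]; region rows[0,1) x cols[4,8) = 1x4
Op 8 cut(0, 3): punch at orig (0,7); cuts so far [(0, 5), (0, 6), (0, 7)]; region rows[0,1) x cols[4,8) = 1x4
Op 9 cut(0, 0): punch at orig (0,4); cuts so far [(0, 4), (0, 5), (0, 6), (0, 7)]; region rows[0,1) x cols[4,8) = 1x4
Unfold 1 (reflect across v@4): 8 holes -> [(0, 0), (0, 1), (0, 2), (0, 3), (0, 4), (0, 5), (0, 6), (0, 7)]
Unfold 2 (reflect across h@1): 16 holes -> [(0, 0), (0, 1), (0, 2), (0, 3), (0, 4), (0, 5), (0, 6), (0, 7), (1, 0), (1, 1), (1, 2), (1, 3), (1, 4), (1, 5), (1, 6), (1, 7)]
Unfold 3 (reflect across h@2): 32 holes -> [(0, 0), (0, 1), (0, 2), (0, 3), (0, 4), (0, 5), (0, 6), (0, 7), (1, 0), (1, 1), (1, 2), (1, 3), (1, 4), (1, 5), (1, 6), (1, 7), (2, 0), (2, 1), (2, 2), (2, 3), (2, 4), (2, 5), (2, 6), (2, 7), (3, 0), (3, 1), (3, 2), (3, 3), (3, 4), (3, 5), (3, 6), (3, 7)]
Unfold 4 (reflect across h@4): 64 holes -> [(0, 0), (0, 1), (0, 2), (0, 3), (0, 4), (0, 5), (0, 6), (0, 7), (1, 0), (1, 1), (1, 2), (1, 3), (1, 4), (1, 5), (1, 6), (1, 7), (2, 0), (2, 1), (2, 2), (2, 3), (2, 4), (2, 5), (2, 6), (2, 7), (3, 0), (3, 1), (3, 2), (3, 3), (3, 4), (3, 5), (3, 6), (3, 7), (4, 0), (4, 1), (4, 2), (4, 3), (4, 4), (4, 5), (4, 6), (4, 7), (5, 0), (5, 1), (5, 2), (5, 3), (5, 4), (5, 5), (5, 6), (5, 7), (6, 0), (6, 1), (6, 2), (6, 3), (6, 4), (6, 5), (6, 6), (6, 7), (7, 0), (7, 1), (7, 2), (7, 3), (7, 4), (7, 5), (7, 6), (7, 7)]
Unfold 5 (reflect across h@8): 128 holes -> [(0, 0), (0, 1), (0, 2), (0, 3), (0, 4), (0, 5), (0, 6), (0, 7), (1, 0), (1, 1), (1, 2), (1, 3), (1, 4), (1, 5), (1, 6), (1, 7), (2, 0), (2, 1), (2, 2), (2, 3), (2, 4), (2, 5), (2, 6), (2, 7), (3, 0), (3, 1), (3, 2), (3, 3), (3, 4), (3, 5), (3, 6), (3, 7), (4, 0), (4, 1), (4, 2), (4, 3), (4, 4), (4, 5), (4, 6), (4, 7), (5, 0), (5, 1), (5, 2), (5, 3), (5, 4), (5, 5), (5, 6), (5, 7), (6, 0), (6, 1), (6, 2), (6, 3), (6, 4), (6, 5), (6, 6), (6, 7), (7, 0), (7, 1), (7, 2), (7, 3), (7, 4), (7, 5), (7, 6), (7, 7), (8, 0), (8, 1), (8, 2), (8, 3), (8, 4), (8, 5), (8, 6), (8, 7), (9, 0), (9, 1), (9, 2), (9, 3), (9, 4), (9, 5), (9, 6), (9, 7), (10, 0), (10, 1), (10, 2), (10, 3), (10, 4), (10, 5), (10, 6), (10, 7), (11, 0), (11, 1), (11, 2), (11, 3), (11, 4), (11, 5), (11, 6), (11, 7), (12, 0), (12, 1), (12, 2), (12, 3), (12, 4), (12, 5), (12, 6), (12, 7), (13, 0), (13, 1), (13, 2), (13, 3), (13, 4), (13, 5), (13, 6), (13, 7), (14, 0), (14, 1), (14, 2), (14, 3), (14, 4), (14, 5), (14, 6), (14, 7), (15, 0), (15, 1), (15, 2), (15, 3), (15, 4), (15, 5), (15, 6), (15, 7)]

Answer: OOOOOOOO
OOOOOOOO
OOOOOOOO
OOOOOOOO
OOOOOOOO
OOOOOOOO
OOOOOOOO
OOOOOOOO
OOOOOOOO
OOOOOOOO
OOOOOOOO
OOOOOOOO
OOOOOOOO
OOOOOOOO
OOOOOOOO
OOOOOOOO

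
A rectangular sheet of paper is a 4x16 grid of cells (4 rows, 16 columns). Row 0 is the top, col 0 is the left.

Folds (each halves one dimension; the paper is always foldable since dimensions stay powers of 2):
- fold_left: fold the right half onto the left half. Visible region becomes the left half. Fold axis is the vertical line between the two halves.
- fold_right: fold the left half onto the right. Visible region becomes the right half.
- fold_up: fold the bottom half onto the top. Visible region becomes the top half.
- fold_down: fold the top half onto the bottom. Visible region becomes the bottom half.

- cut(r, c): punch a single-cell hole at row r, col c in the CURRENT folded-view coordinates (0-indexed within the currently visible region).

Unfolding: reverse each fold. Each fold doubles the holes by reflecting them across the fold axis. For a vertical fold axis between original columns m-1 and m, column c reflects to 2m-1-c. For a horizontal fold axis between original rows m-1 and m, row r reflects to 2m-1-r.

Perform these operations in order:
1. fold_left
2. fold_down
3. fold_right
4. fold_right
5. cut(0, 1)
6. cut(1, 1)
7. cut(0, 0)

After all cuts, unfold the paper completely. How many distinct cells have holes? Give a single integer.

Op 1 fold_left: fold axis v@8; visible region now rows[0,4) x cols[0,8) = 4x8
Op 2 fold_down: fold axis h@2; visible region now rows[2,4) x cols[0,8) = 2x8
Op 3 fold_right: fold axis v@4; visible region now rows[2,4) x cols[4,8) = 2x4
Op 4 fold_right: fold axis v@6; visible region now rows[2,4) x cols[6,8) = 2x2
Op 5 cut(0, 1): punch at orig (2,7); cuts so far [(2, 7)]; region rows[2,4) x cols[6,8) = 2x2
Op 6 cut(1, 1): punch at orig (3,7); cuts so far [(2, 7), (3, 7)]; region rows[2,4) x cols[6,8) = 2x2
Op 7 cut(0, 0): punch at orig (2,6); cuts so far [(2, 6), (2, 7), (3, 7)]; region rows[2,4) x cols[6,8) = 2x2
Unfold 1 (reflect across v@6): 6 holes -> [(2, 4), (2, 5), (2, 6), (2, 7), (3, 4), (3, 7)]
Unfold 2 (reflect across v@4): 12 holes -> [(2, 0), (2, 1), (2, 2), (2, 3), (2, 4), (2, 5), (2, 6), (2, 7), (3, 0), (3, 3), (3, 4), (3, 7)]
Unfold 3 (reflect across h@2): 24 holes -> [(0, 0), (0, 3), (0, 4), (0, 7), (1, 0), (1, 1), (1, 2), (1, 3), (1, 4), (1, 5), (1, 6), (1, 7), (2, 0), (2, 1), (2, 2), (2, 3), (2, 4), (2, 5), (2, 6), (2, 7), (3, 0), (3, 3), (3, 4), (3, 7)]
Unfold 4 (reflect across v@8): 48 holes -> [(0, 0), (0, 3), (0, 4), (0, 7), (0, 8), (0, 11), (0, 12), (0, 15), (1, 0), (1, 1), (1, 2), (1, 3), (1, 4), (1, 5), (1, 6), (1, 7), (1, 8), (1, 9), (1, 10), (1, 11), (1, 12), (1, 13), (1, 14), (1, 15), (2, 0), (2, 1), (2, 2), (2, 3), (2, 4), (2, 5), (2, 6), (2, 7), (2, 8), (2, 9), (2, 10), (2, 11), (2, 12), (2, 13), (2, 14), (2, 15), (3, 0), (3, 3), (3, 4), (3, 7), (3, 8), (3, 11), (3, 12), (3, 15)]

Answer: 48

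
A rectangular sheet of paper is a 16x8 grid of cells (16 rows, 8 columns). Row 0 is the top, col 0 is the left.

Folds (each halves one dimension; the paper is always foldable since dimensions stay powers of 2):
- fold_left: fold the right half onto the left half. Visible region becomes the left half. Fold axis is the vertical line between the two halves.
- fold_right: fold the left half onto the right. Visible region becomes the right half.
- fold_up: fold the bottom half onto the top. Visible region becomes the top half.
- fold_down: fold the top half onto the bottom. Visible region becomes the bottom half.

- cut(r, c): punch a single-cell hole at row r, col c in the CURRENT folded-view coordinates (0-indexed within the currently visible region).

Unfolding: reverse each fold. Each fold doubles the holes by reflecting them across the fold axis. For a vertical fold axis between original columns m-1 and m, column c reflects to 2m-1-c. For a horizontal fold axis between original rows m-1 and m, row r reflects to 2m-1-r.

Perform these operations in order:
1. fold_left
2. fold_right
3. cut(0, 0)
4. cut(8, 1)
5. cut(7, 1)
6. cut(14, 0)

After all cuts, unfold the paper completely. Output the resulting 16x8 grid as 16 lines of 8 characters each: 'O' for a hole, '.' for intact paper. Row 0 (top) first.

Op 1 fold_left: fold axis v@4; visible region now rows[0,16) x cols[0,4) = 16x4
Op 2 fold_right: fold axis v@2; visible region now rows[0,16) x cols[2,4) = 16x2
Op 3 cut(0, 0): punch at orig (0,2); cuts so far [(0, 2)]; region rows[0,16) x cols[2,4) = 16x2
Op 4 cut(8, 1): punch at orig (8,3); cuts so far [(0, 2), (8, 3)]; region rows[0,16) x cols[2,4) = 16x2
Op 5 cut(7, 1): punch at orig (7,3); cuts so far [(0, 2), (7, 3), (8, 3)]; region rows[0,16) x cols[2,4) = 16x2
Op 6 cut(14, 0): punch at orig (14,2); cuts so far [(0, 2), (7, 3), (8, 3), (14, 2)]; region rows[0,16) x cols[2,4) = 16x2
Unfold 1 (reflect across v@2): 8 holes -> [(0, 1), (0, 2), (7, 0), (7, 3), (8, 0), (8, 3), (14, 1), (14, 2)]
Unfold 2 (reflect across v@4): 16 holes -> [(0, 1), (0, 2), (0, 5), (0, 6), (7, 0), (7, 3), (7, 4), (7, 7), (8, 0), (8, 3), (8, 4), (8, 7), (14, 1), (14, 2), (14, 5), (14, 6)]

Answer: .OO..OO.
........
........
........
........
........
........
O..OO..O
O..OO..O
........
........
........
........
........
.OO..OO.
........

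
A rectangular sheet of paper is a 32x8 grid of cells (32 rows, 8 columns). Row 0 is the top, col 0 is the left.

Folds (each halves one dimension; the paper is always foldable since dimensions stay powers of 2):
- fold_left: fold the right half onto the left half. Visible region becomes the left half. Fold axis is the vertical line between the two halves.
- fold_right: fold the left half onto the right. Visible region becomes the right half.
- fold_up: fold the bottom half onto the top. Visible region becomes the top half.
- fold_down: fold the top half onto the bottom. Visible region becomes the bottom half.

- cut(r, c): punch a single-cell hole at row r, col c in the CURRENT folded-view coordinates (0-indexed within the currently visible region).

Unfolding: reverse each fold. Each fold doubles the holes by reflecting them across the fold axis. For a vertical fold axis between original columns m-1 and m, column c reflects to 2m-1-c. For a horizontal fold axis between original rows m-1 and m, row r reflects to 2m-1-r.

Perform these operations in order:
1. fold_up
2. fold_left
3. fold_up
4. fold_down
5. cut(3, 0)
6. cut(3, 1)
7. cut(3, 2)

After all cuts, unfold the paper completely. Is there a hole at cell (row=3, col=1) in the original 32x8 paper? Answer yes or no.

Answer: no

Derivation:
Op 1 fold_up: fold axis h@16; visible region now rows[0,16) x cols[0,8) = 16x8
Op 2 fold_left: fold axis v@4; visible region now rows[0,16) x cols[0,4) = 16x4
Op 3 fold_up: fold axis h@8; visible region now rows[0,8) x cols[0,4) = 8x4
Op 4 fold_down: fold axis h@4; visible region now rows[4,8) x cols[0,4) = 4x4
Op 5 cut(3, 0): punch at orig (7,0); cuts so far [(7, 0)]; region rows[4,8) x cols[0,4) = 4x4
Op 6 cut(3, 1): punch at orig (7,1); cuts so far [(7, 0), (7, 1)]; region rows[4,8) x cols[0,4) = 4x4
Op 7 cut(3, 2): punch at orig (7,2); cuts so far [(7, 0), (7, 1), (7, 2)]; region rows[4,8) x cols[0,4) = 4x4
Unfold 1 (reflect across h@4): 6 holes -> [(0, 0), (0, 1), (0, 2), (7, 0), (7, 1), (7, 2)]
Unfold 2 (reflect across h@8): 12 holes -> [(0, 0), (0, 1), (0, 2), (7, 0), (7, 1), (7, 2), (8, 0), (8, 1), (8, 2), (15, 0), (15, 1), (15, 2)]
Unfold 3 (reflect across v@4): 24 holes -> [(0, 0), (0, 1), (0, 2), (0, 5), (0, 6), (0, 7), (7, 0), (7, 1), (7, 2), (7, 5), (7, 6), (7, 7), (8, 0), (8, 1), (8, 2), (8, 5), (8, 6), (8, 7), (15, 0), (15, 1), (15, 2), (15, 5), (15, 6), (15, 7)]
Unfold 4 (reflect across h@16): 48 holes -> [(0, 0), (0, 1), (0, 2), (0, 5), (0, 6), (0, 7), (7, 0), (7, 1), (7, 2), (7, 5), (7, 6), (7, 7), (8, 0), (8, 1), (8, 2), (8, 5), (8, 6), (8, 7), (15, 0), (15, 1), (15, 2), (15, 5), (15, 6), (15, 7), (16, 0), (16, 1), (16, 2), (16, 5), (16, 6), (16, 7), (23, 0), (23, 1), (23, 2), (23, 5), (23, 6), (23, 7), (24, 0), (24, 1), (24, 2), (24, 5), (24, 6), (24, 7), (31, 0), (31, 1), (31, 2), (31, 5), (31, 6), (31, 7)]
Holes: [(0, 0), (0, 1), (0, 2), (0, 5), (0, 6), (0, 7), (7, 0), (7, 1), (7, 2), (7, 5), (7, 6), (7, 7), (8, 0), (8, 1), (8, 2), (8, 5), (8, 6), (8, 7), (15, 0), (15, 1), (15, 2), (15, 5), (15, 6), (15, 7), (16, 0), (16, 1), (16, 2), (16, 5), (16, 6), (16, 7), (23, 0), (23, 1), (23, 2), (23, 5), (23, 6), (23, 7), (24, 0), (24, 1), (24, 2), (24, 5), (24, 6), (24, 7), (31, 0), (31, 1), (31, 2), (31, 5), (31, 6), (31, 7)]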